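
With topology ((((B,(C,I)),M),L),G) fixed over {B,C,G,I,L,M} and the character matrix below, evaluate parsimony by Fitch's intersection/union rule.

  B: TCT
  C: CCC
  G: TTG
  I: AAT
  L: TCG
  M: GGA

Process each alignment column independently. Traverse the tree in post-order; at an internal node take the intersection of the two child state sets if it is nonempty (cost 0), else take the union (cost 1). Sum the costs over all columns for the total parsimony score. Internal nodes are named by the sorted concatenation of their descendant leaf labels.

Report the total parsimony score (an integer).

9

[col 0] CI: children C:{C}, I:{A} ∪→ {A,C}; cost 1
[col 0] BCI: children B:{T}, CI:{A,C} ∪→ {A,C,T}; cost 1
[col 0] BCIM: children BCI:{A,C,T}, M:{G} ∪→ {A,C,G,T}; cost 1
[col 0] BCILM: children BCIM:{A,C,G,T}, L:{T} ∩→ {T}; cost 0
[col 0] BCGILM: children BCILM:{T}, G:{T} ∩→ {T}; cost 0
[col 1] CI: children C:{C}, I:{A} ∪→ {A,C}; cost 1
[col 1] BCI: children B:{C}, CI:{A,C} ∩→ {C}; cost 0
[col 1] BCIM: children BCI:{C}, M:{G} ∪→ {C,G}; cost 1
[col 1] BCILM: children BCIM:{C,G}, L:{C} ∩→ {C}; cost 0
[col 1] BCGILM: children BCILM:{C}, G:{T} ∪→ {C,T}; cost 1
[col 2] CI: children C:{C}, I:{T} ∪→ {C,T}; cost 1
[col 2] BCI: children B:{T}, CI:{C,T} ∩→ {T}; cost 0
[col 2] BCIM: children BCI:{T}, M:{A} ∪→ {A,T}; cost 1
[col 2] BCILM: children BCIM:{A,T}, L:{G} ∪→ {A,G,T}; cost 1
[col 2] BCGILM: children BCILM:{A,G,T}, G:{G} ∩→ {G}; cost 0
per-site changes: [3, 3, 3]; total = 9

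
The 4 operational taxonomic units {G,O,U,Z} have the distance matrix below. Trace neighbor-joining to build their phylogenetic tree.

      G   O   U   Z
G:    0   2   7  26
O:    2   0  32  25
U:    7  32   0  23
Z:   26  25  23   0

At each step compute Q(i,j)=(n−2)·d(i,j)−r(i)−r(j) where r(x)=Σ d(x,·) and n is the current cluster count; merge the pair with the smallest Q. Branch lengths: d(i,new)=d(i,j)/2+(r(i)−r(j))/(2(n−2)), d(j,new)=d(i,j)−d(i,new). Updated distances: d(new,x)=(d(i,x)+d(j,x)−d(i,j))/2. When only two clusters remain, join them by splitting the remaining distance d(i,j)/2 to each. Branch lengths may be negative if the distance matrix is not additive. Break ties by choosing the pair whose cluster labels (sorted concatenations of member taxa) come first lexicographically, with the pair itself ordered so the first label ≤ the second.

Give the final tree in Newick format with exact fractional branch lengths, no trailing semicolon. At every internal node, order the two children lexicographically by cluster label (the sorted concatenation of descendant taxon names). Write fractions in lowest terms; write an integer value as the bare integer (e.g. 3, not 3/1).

step 1: merge (G,O) at d=2, Q=-90; branch lengths G→-5, O→7; new cluster GO
  updated: d(GO,U)=37/2, d(GO,Z)=49/2
step 2: merge (GO,U) at d=37/2, Q=-66; branch lengths GO→10, U→17/2; new cluster GOU
  updated: d(GOU,Z)=29/2
step 3: merge (GOU,Z) at d=29/2; branch lengths GOU→29/4, Z→29/4; new cluster GOUZ
final tree: (((G:-5,O:7):10,U:17/2):29/4,Z:29/4)
total length: 35

(((G:-5,O:7):10,U:17/2):29/4,Z:29/4)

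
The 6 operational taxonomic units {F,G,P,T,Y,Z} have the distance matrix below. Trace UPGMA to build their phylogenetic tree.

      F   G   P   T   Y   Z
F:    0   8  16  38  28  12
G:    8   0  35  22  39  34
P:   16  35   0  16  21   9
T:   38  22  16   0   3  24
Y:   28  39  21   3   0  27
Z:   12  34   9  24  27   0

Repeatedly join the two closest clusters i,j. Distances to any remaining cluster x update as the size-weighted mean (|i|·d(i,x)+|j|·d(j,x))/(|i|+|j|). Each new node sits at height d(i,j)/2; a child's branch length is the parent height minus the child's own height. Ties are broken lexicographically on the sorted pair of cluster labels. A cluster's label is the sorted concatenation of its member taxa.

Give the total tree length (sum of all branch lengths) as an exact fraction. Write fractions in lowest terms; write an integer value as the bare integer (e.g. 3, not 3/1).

iteration 1: select T,Y (d=3); attach at lengths (3/2, 3/2); label the merged cluster TY
  updated: d(F,TY)=33, d(G,TY)=61/2, d(P,TY)=37/2, d(TY,Z)=51/2
iteration 2: select F,G (d=8); attach at lengths (4, 4); label the merged cluster FG
  updated: d(FG,P)=51/2, d(FG,TY)=127/4, d(FG,Z)=23
iteration 3: select P,Z (d=9); attach at lengths (9/2, 9/2); label the merged cluster PZ
  updated: d(FG,PZ)=97/4, d(PZ,TY)=22
iteration 4: select PZ,TY (d=22); attach at lengths (13/2, 19/2); label the merged cluster PTYZ
  updated: d(FG,PTYZ)=28
iteration 5: select FG,PTYZ (d=28); attach at lengths (10, 3); label the merged cluster FGPTYZ
final tree: ((F:4,G:4):10,((P:9/2,Z:9/2):13/2,(T:3/2,Y:3/2):19/2):3)
total length: 49

49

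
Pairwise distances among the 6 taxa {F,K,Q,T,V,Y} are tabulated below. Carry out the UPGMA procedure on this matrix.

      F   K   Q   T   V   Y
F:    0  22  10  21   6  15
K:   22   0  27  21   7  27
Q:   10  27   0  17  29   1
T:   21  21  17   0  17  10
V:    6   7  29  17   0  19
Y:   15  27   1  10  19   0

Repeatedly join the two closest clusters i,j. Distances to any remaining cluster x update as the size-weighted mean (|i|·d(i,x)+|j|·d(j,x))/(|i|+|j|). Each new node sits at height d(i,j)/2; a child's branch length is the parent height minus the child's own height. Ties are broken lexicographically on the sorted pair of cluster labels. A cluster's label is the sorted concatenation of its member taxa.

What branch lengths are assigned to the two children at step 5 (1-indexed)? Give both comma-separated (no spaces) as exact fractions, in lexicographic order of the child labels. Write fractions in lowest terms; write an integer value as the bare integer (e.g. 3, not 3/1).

37/12,43/12

step 1: merge (Q,Y) at d=1; branch lengths Q→1/2, Y→1/2; new cluster QY
  updated: d(F,QY)=25/2, d(K,QY)=27, d(QY,T)=27/2, d(QY,V)=24
step 2: merge (F,V) at d=6; branch lengths F→3, V→3; new cluster FV
  updated: d(FV,K)=29/2, d(FV,QY)=73/4, d(FV,T)=19
step 3: merge (QY,T) at d=27/2; branch lengths QY→25/4, T→27/4; new cluster QTY
  updated: d(FV,QTY)=37/2, d(K,QTY)=25
step 4: merge (FV,K) at d=29/2; branch lengths FV→17/4, K→29/4; new cluster FKV
  updated: d(FKV,QTY)=62/3
step 5: merge (FKV,QTY) at d=62/3; branch lengths FKV→37/12, QTY→43/12; new cluster FKQTVY
final tree: (((F:3,V:3):17/4,K:29/4):37/12,((Q:1/2,Y:1/2):25/4,T:27/4):43/12)
total length: 229/6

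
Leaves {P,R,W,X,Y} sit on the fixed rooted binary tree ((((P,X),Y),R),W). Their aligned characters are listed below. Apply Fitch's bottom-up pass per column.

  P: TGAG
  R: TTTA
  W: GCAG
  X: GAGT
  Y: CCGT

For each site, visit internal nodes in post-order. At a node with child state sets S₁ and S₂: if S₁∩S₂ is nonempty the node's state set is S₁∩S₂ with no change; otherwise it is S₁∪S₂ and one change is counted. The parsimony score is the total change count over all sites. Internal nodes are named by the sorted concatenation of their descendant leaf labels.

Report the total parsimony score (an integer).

[col 0] PX: children P:{T}, X:{G} ∪→ {G,T}; cost 1
[col 0] PXY: children PX:{G,T}, Y:{C} ∪→ {C,G,T}; cost 1
[col 0] PRXY: children PXY:{C,G,T}, R:{T} ∩→ {T}; cost 0
[col 0] PRWXY: children PRXY:{T}, W:{G} ∪→ {G,T}; cost 1
[col 1] PX: children P:{G}, X:{A} ∪→ {A,G}; cost 1
[col 1] PXY: children PX:{A,G}, Y:{C} ∪→ {A,C,G}; cost 1
[col 1] PRXY: children PXY:{A,C,G}, R:{T} ∪→ {A,C,G,T}; cost 1
[col 1] PRWXY: children PRXY:{A,C,G,T}, W:{C} ∩→ {C}; cost 0
[col 2] PX: children P:{A}, X:{G} ∪→ {A,G}; cost 1
[col 2] PXY: children PX:{A,G}, Y:{G} ∩→ {G}; cost 0
[col 2] PRXY: children PXY:{G}, R:{T} ∪→ {G,T}; cost 1
[col 2] PRWXY: children PRXY:{G,T}, W:{A} ∪→ {A,G,T}; cost 1
[col 3] PX: children P:{G}, X:{T} ∪→ {G,T}; cost 1
[col 3] PXY: children PX:{G,T}, Y:{T} ∩→ {T}; cost 0
[col 3] PRXY: children PXY:{T}, R:{A} ∪→ {A,T}; cost 1
[col 3] PRWXY: children PRXY:{A,T}, W:{G} ∪→ {A,G,T}; cost 1
per-site changes: [3, 3, 3, 3]; total = 12

12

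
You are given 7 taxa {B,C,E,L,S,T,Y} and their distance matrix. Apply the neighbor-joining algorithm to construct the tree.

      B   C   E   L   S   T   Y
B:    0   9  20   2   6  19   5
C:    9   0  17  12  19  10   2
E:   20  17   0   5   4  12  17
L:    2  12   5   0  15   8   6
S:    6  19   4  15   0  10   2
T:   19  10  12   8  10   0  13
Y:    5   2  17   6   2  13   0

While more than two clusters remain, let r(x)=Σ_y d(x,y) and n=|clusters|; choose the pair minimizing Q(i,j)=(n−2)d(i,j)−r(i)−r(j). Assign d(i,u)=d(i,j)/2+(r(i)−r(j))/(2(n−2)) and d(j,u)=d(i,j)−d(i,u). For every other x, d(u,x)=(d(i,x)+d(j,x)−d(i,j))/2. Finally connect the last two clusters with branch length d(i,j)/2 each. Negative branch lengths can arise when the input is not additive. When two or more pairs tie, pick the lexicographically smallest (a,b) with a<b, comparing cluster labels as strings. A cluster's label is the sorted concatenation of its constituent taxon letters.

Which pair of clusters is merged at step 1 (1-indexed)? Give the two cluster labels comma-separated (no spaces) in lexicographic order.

E,S

iteration 1: select E,S (d=4, Q=-111); attach at lengths (39/10, 1/10); label the merged cluster ES
  updated: d(B,ES)=11, d(C,ES)=16, d(ES,L)=8, d(ES,T)=9, d(ES,Y)=15/2
iteration 2: select C,Y (d=2, Q=-149/2); attach at lengths (47/16, -15/16); label the merged cluster CY
  updated: d(B,CY)=6, d(CY,ES)=43/4, d(CY,L)=8, d(CY,T)=21/2
iteration 3: select ES,T (d=9, Q=-233/4); attach at lengths (77/24, 139/24); label the merged cluster EST
  updated: d(B,EST)=21/2, d(CY,EST)=49/8, d(EST,L)=7/2
iteration 4: select B,L (d=2, Q=-28); attach at lengths (9/4, -1/4); label the merged cluster BL
  updated: d(BL,CY)=6, d(BL,EST)=6
iteration 5: select BL,CY (d=6, Q=-145/8); attach at lengths (47/16, 49/16); label the merged cluster BCLY
  updated: d(BCLY,EST)=49/16
iteration 6: select BCLY,EST (d=49/16); attach at lengths (49/32, 49/32); label the merged cluster BCELSTY
final tree: (((B:9/4,L:-1/4):47/16,(C:47/16,Y:-15/16):49/16):49/32,((E:39/10,S:1/10):77/24,T:139/24):49/32)
total length: 417/16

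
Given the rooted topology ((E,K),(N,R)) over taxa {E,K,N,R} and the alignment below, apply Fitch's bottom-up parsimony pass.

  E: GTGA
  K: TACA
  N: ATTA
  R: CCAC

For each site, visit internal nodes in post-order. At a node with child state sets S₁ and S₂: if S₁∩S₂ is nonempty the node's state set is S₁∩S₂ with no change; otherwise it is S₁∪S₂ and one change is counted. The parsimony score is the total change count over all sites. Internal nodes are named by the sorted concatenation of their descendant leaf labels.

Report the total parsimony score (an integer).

EK@0: {G} ∪ {T} = {G,T} (union, +1)
NR@0: {A} ∪ {C} = {A,C} (union, +1)
EKNR@0: {G,T} ∪ {A,C} = {A,C,G,T} (union, +1)
EK@1: {T} ∪ {A} = {A,T} (union, +1)
NR@1: {T} ∪ {C} = {C,T} (union, +1)
EKNR@1: {A,T} ∩ {C,T} = {T} (intersection, +0)
EK@2: {G} ∪ {C} = {C,G} (union, +1)
NR@2: {T} ∪ {A} = {A,T} (union, +1)
EKNR@2: {C,G} ∪ {A,T} = {A,C,G,T} (union, +1)
EK@3: {A} ∩ {A} = {A} (intersection, +0)
NR@3: {A} ∪ {C} = {A,C} (union, +1)
EKNR@3: {A} ∩ {A,C} = {A} (intersection, +0)
per-site changes: [3, 2, 3, 1]; total = 9

9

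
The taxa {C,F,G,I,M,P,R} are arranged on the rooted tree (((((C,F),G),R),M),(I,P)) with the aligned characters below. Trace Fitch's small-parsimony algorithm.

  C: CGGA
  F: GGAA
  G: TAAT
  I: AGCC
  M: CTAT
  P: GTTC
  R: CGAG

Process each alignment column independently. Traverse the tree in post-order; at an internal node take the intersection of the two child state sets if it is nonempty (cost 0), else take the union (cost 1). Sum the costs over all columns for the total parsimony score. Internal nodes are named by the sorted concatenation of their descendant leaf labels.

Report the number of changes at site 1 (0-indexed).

3

[col 0] CF: children C:{C}, F:{G} ∪→ {C,G}; cost 1
[col 0] CFG: children CF:{C,G}, G:{T} ∪→ {C,G,T}; cost 1
[col 0] CFGR: children CFG:{C,G,T}, R:{C} ∩→ {C}; cost 0
[col 0] CFGMR: children CFGR:{C}, M:{C} ∩→ {C}; cost 0
[col 0] IP: children I:{A}, P:{G} ∪→ {A,G}; cost 1
[col 0] CFGIMPR: children CFGMR:{C}, IP:{A,G} ∪→ {A,C,G}; cost 1
[col 1] CF: children C:{G}, F:{G} ∩→ {G}; cost 0
[col 1] CFG: children CF:{G}, G:{A} ∪→ {A,G}; cost 1
[col 1] CFGR: children CFG:{A,G}, R:{G} ∩→ {G}; cost 0
[col 1] CFGMR: children CFGR:{G}, M:{T} ∪→ {G,T}; cost 1
[col 1] IP: children I:{G}, P:{T} ∪→ {G,T}; cost 1
[col 1] CFGIMPR: children CFGMR:{G,T}, IP:{G,T} ∩→ {G,T}; cost 0
[col 2] CF: children C:{G}, F:{A} ∪→ {A,G}; cost 1
[col 2] CFG: children CF:{A,G}, G:{A} ∩→ {A}; cost 0
[col 2] CFGR: children CFG:{A}, R:{A} ∩→ {A}; cost 0
[col 2] CFGMR: children CFGR:{A}, M:{A} ∩→ {A}; cost 0
[col 2] IP: children I:{C}, P:{T} ∪→ {C,T}; cost 1
[col 2] CFGIMPR: children CFGMR:{A}, IP:{C,T} ∪→ {A,C,T}; cost 1
[col 3] CF: children C:{A}, F:{A} ∩→ {A}; cost 0
[col 3] CFG: children CF:{A}, G:{T} ∪→ {A,T}; cost 1
[col 3] CFGR: children CFG:{A,T}, R:{G} ∪→ {A,G,T}; cost 1
[col 3] CFGMR: children CFGR:{A,G,T}, M:{T} ∩→ {T}; cost 0
[col 3] IP: children I:{C}, P:{C} ∩→ {C}; cost 0
[col 3] CFGIMPR: children CFGMR:{T}, IP:{C} ∪→ {C,T}; cost 1
per-site changes: [4, 3, 3, 3]; total = 13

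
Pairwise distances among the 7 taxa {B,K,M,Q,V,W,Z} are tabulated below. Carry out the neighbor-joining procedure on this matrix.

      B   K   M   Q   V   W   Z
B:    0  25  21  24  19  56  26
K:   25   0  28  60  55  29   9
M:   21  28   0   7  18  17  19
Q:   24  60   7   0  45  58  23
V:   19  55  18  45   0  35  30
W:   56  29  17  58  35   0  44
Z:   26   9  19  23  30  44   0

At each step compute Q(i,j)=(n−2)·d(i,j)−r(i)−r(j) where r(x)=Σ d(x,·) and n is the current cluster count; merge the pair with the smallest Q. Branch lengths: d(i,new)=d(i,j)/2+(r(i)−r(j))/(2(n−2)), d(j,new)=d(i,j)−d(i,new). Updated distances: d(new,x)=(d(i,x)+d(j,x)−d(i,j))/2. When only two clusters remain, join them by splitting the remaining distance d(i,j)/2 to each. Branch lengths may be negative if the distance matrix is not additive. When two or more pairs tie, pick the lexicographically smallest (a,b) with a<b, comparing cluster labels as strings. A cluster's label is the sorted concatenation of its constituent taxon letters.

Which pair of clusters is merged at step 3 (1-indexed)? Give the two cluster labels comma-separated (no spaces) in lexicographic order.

1. join K+Z (d=9, Q=-312) ⇒ KZ; edges |K|=10, |Z|=-1
  updated: d(B,KZ)=21, d(KZ,M)=19, d(KZ,Q)=37, d(KZ,V)=38, d(KZ,W)=32
2. join M+Q (d=7, Q=-225) ⇒ MQ; edges |M|=-61/8, |Q|=117/8
  updated: d(B,MQ)=19, d(KZ,MQ)=49/2, d(MQ,V)=28, d(MQ,W)=34
3. join B+V (d=19, Q=-178) ⇒ BV; edges |B|=26/3, |V|=31/3
  updated: d(BV,KZ)=20, d(BV,MQ)=14, d(BV,W)=36
4. join BV+MQ (d=14, Q=-229/2) ⇒ BMQV; edges |BV|=51/8, |MQ|=61/8
  updated: d(BMQV,KZ)=61/4, d(BMQV,W)=28
5. join BMQV+KZ (d=61/4, Q=-301/4) ⇒ BKMQVZ; edges |BMQV|=45/8, |KZ|=77/8
  updated: d(BKMQVZ,W)=179/8
6. join BKMQVZ+W (d=179/8) ⇒ BKMQVWZ; edges |BKMQVZ|=179/16, |W|=179/16
final tree: ((((B:26/3,V:31/3):51/8,(M:-61/8,Q:117/8):61/8):45/8,(K:10,Z:-1):77/8):179/16,W:179/16)
total length: 693/8

B,V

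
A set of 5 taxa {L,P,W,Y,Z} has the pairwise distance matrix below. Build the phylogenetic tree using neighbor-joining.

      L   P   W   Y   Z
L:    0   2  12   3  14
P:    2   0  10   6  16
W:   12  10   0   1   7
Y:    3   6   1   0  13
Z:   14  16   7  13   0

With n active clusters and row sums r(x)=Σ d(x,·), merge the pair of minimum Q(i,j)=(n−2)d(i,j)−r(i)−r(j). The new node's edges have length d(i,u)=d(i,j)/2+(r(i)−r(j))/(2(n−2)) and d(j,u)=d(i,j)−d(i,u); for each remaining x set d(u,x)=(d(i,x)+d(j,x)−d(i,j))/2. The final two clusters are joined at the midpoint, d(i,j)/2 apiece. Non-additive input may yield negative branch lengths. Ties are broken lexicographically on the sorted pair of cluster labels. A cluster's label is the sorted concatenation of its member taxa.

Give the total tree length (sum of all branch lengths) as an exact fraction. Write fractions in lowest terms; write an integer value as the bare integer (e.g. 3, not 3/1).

step 1: merge (L,P) at d=2, Q=-59; branch lengths L→1/2, P→3/2; new cluster LP
  updated: d(LP,W)=10, d(LP,Y)=7/2, d(LP,Z)=14
step 2: merge (LP,Y) at d=7/2, Q=-38; branch lengths LP→17/4, Y→-3/4; new cluster LPY
  updated: d(LPY,W)=15/4, d(LPY,Z)=47/4
step 3: merge (LPY,W) at d=15/4, Q=-45/2; branch lengths LPY→17/4, W→-1/2; new cluster LPWY
  updated: d(LPWY,Z)=15/2
step 4: merge (LPWY,Z) at d=15/2; branch lengths LPWY→15/4, Z→15/4; new cluster LPWYZ
final tree: ((((L:1/2,P:3/2):17/4,Y:-3/4):17/4,W:-1/2):15/4,Z:15/4)
total length: 67/4

67/4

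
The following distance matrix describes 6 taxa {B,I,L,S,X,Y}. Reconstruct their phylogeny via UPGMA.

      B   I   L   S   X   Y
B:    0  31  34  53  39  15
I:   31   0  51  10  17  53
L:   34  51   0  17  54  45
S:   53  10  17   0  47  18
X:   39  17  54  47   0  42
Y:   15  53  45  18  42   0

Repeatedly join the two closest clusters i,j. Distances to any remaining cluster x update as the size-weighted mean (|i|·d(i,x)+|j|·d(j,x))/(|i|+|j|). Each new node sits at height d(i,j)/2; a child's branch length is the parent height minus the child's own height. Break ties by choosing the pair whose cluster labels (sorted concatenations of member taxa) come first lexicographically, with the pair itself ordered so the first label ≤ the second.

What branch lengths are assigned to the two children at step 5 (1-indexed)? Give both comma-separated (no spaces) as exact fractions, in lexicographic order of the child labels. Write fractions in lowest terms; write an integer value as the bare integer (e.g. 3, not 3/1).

13/30,201/10

step 1: merge (I,S) at d=10; branch lengths I→5, S→5; new cluster IS
  updated: d(B,IS)=42, d(IS,L)=34, d(IS,X)=32, d(IS,Y)=71/2
step 2: merge (B,Y) at d=15; branch lengths B→15/2, Y→15/2; new cluster BY
  updated: d(BY,IS)=155/4, d(BY,L)=79/2, d(BY,X)=81/2
step 3: merge (IS,X) at d=32; branch lengths IS→11, X→16; new cluster ISX
  updated: d(BY,ISX)=118/3, d(ISX,L)=122/3
step 4: merge (BY,ISX) at d=118/3; branch lengths BY→73/6, ISX→11/3; new cluster BISXY
  updated: d(BISXY,L)=201/5
step 5: merge (BISXY,L) at d=201/5; branch lengths BISXY→13/30, L→201/10; new cluster BILSXY
final tree: (((B:15/2,Y:15/2):73/6,((I:5,S:5):11,X:16):11/3):13/30,L:201/10)
total length: 2651/30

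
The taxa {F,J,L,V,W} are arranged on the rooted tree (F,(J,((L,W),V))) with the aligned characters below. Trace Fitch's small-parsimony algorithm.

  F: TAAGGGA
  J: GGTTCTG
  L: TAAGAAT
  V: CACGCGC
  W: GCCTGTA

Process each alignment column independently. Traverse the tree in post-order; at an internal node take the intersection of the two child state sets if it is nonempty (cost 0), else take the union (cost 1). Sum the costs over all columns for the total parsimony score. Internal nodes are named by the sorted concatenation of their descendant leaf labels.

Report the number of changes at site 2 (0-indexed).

3

site 0, node LW: L={T} ∪ W={G} → {G,T} (+1)
site 0, node LVW: LW={G,T} ∪ V={C} → {C,G,T} (+1)
site 0, node JLVW: J={G} ∩ LVW={C,G,T} → {G} (+0)
site 0, node FJLVW: F={T} ∪ JLVW={G} → {G,T} (+1)
site 1, node LW: L={A} ∪ W={C} → {A,C} (+1)
site 1, node LVW: LW={A,C} ∩ V={A} → {A} (+0)
site 1, node JLVW: J={G} ∪ LVW={A} → {A,G} (+1)
site 1, node FJLVW: F={A} ∩ JLVW={A,G} → {A} (+0)
site 2, node LW: L={A} ∪ W={C} → {A,C} (+1)
site 2, node LVW: LW={A,C} ∩ V={C} → {C} (+0)
site 2, node JLVW: J={T} ∪ LVW={C} → {C,T} (+1)
site 2, node FJLVW: F={A} ∪ JLVW={C,T} → {A,C,T} (+1)
site 3, node LW: L={G} ∪ W={T} → {G,T} (+1)
site 3, node LVW: LW={G,T} ∩ V={G} → {G} (+0)
site 3, node JLVW: J={T} ∪ LVW={G} → {G,T} (+1)
site 3, node FJLVW: F={G} ∩ JLVW={G,T} → {G} (+0)
site 4, node LW: L={A} ∪ W={G} → {A,G} (+1)
site 4, node LVW: LW={A,G} ∪ V={C} → {A,C,G} (+1)
site 4, node JLVW: J={C} ∩ LVW={A,C,G} → {C} (+0)
site 4, node FJLVW: F={G} ∪ JLVW={C} → {C,G} (+1)
site 5, node LW: L={A} ∪ W={T} → {A,T} (+1)
site 5, node LVW: LW={A,T} ∪ V={G} → {A,G,T} (+1)
site 5, node JLVW: J={T} ∩ LVW={A,G,T} → {T} (+0)
site 5, node FJLVW: F={G} ∪ JLVW={T} → {G,T} (+1)
site 6, node LW: L={T} ∪ W={A} → {A,T} (+1)
site 6, node LVW: LW={A,T} ∪ V={C} → {A,C,T} (+1)
site 6, node JLVW: J={G} ∪ LVW={A,C,T} → {A,C,G,T} (+1)
site 6, node FJLVW: F={A} ∩ JLVW={A,C,G,T} → {A} (+0)
per-site changes: [3, 2, 3, 2, 3, 3, 3]; total = 19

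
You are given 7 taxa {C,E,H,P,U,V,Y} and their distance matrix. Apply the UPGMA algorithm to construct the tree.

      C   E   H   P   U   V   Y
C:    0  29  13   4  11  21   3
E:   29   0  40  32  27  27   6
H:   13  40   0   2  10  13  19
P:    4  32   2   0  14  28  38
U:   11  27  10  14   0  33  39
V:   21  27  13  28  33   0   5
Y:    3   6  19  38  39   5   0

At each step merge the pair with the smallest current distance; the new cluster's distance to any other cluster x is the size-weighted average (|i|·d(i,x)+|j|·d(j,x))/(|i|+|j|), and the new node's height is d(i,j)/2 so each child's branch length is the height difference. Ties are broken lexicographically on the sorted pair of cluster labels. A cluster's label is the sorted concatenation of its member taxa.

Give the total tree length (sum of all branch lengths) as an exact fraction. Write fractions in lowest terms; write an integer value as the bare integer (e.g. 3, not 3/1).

601/12

iteration 1: select H,P (d=2); attach at lengths (1, 1); label the merged cluster HP
  updated: d(C,HP)=17/2, d(E,HP)=36, d(HP,U)=12, d(HP,V)=41/2, d(HP,Y)=57/2
iteration 2: select C,Y (d=3); attach at lengths (3/2, 3/2); label the merged cluster CY
  updated: d(CY,E)=35/2, d(CY,HP)=37/2, d(CY,U)=25, d(CY,V)=13
iteration 3: select HP,U (d=12); attach at lengths (5, 6); label the merged cluster HPU
  updated: d(CY,HPU)=62/3, d(E,HPU)=33, d(HPU,V)=74/3
iteration 4: select CY,V (d=13); attach at lengths (5, 13/2); label the merged cluster CVY
  updated: d(CVY,E)=62/3, d(CVY,HPU)=22
iteration 5: select CVY,E (d=62/3); attach at lengths (23/6, 31/3); label the merged cluster CEVY
  updated: d(CEVY,HPU)=99/4
iteration 6: select CEVY,HPU (d=99/4); attach at lengths (49/24, 51/8); label the merged cluster CEHPUVY
final tree: ((((C:3/2,Y:3/2):5,V:13/2):23/6,E:31/3):49/24,((H:1,P:1):5,U:6):51/8)
total length: 601/12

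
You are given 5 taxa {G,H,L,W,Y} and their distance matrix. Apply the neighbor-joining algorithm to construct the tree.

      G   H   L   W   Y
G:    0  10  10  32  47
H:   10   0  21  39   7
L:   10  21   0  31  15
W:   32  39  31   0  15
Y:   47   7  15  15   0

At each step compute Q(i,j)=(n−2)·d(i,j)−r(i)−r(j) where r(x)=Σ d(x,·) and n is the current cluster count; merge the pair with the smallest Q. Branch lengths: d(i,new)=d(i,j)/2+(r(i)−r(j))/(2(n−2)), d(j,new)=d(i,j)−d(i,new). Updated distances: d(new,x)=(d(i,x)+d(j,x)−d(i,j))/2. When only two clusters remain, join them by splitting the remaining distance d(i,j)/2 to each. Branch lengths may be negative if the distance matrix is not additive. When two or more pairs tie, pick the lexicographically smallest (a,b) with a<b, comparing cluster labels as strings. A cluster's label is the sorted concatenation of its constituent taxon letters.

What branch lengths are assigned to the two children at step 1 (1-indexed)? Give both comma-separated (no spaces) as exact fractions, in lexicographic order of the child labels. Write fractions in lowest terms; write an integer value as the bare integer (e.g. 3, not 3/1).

13,2

1. join W+Y (d=15, Q=-156) ⇒ WY; edges |W|=13, |Y|=2
  updated: d(G,WY)=32, d(H,WY)=31/2, d(L,WY)=31/2
2. join G+H (d=10, Q=-157/2) ⇒ GH; edges |G|=51/8, |H|=29/8
  updated: d(GH,L)=21/2, d(GH,WY)=75/4
3. join GH+L (d=21/2, Q=-179/4) ⇒ GHL; edges |GH|=55/8, |L|=29/8
  updated: d(GHL,WY)=95/8
4. join GHL+WY (d=95/8) ⇒ GHLWY; edges |GHL|=95/16, |WY|=95/16
final tree: (((G:51/8,H:29/8):55/8,L:29/8):95/16,(W:13,Y:2):95/16)
total length: 379/8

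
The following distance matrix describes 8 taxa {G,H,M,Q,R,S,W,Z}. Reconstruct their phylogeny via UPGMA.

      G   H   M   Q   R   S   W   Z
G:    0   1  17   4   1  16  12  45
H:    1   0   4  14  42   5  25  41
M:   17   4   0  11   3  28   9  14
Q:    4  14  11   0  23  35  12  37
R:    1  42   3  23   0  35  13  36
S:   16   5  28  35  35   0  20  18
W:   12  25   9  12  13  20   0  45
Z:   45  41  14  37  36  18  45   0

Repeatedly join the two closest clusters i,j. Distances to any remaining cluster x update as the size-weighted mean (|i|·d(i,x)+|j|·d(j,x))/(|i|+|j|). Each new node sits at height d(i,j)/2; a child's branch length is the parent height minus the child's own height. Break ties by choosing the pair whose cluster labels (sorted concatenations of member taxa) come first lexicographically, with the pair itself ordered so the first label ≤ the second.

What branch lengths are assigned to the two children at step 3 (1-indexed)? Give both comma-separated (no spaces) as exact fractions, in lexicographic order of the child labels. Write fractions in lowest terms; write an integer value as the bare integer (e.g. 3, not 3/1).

4,9/2

1. join G+H (d=1) ⇒ GH; edges |G|=1/2, |H|=1/2
  updated: d(GH,M)=21/2, d(GH,Q)=9, d(GH,R)=43/2, d(GH,S)=21/2, d(GH,W)=37/2, d(GH,Z)=43
2. join M+R (d=3) ⇒ MR; edges |M|=3/2, |R|=3/2
  updated: d(GH,MR)=16, d(MR,Q)=17, d(MR,S)=63/2, d(MR,W)=11, d(MR,Z)=25
3. join GH+Q (d=9) ⇒ GHQ; edges |GH|=4, |Q|=9/2
  updated: d(GHQ,MR)=49/3, d(GHQ,S)=56/3, d(GHQ,W)=49/3, d(GHQ,Z)=41
4. join MR+W (d=11) ⇒ MRW; edges |MR|=4, |W|=11/2
  updated: d(GHQ,MRW)=49/3, d(MRW,S)=83/3, d(MRW,Z)=95/3
5. join GHQ+MRW (d=49/3) ⇒ GHMQRW; edges |GHQ|=11/3, |MRW|=8/3
  updated: d(GHMQRW,S)=139/6, d(GHMQRW,Z)=109/3
6. join S+Z (d=18) ⇒ SZ; edges |S|=9, |Z|=9
  updated: d(GHMQRW,SZ)=119/4
7. join GHMQRW+SZ (d=119/4) ⇒ GHMQRSWZ; edges |GHMQRW|=161/24, |SZ|=47/8
final tree: ((((G:1/2,H:1/2):4,Q:9/2):11/3,((M:3/2,R:3/2):4,W:11/2):8/3):161/24,(S:9,Z:9):47/8)
total length: 707/12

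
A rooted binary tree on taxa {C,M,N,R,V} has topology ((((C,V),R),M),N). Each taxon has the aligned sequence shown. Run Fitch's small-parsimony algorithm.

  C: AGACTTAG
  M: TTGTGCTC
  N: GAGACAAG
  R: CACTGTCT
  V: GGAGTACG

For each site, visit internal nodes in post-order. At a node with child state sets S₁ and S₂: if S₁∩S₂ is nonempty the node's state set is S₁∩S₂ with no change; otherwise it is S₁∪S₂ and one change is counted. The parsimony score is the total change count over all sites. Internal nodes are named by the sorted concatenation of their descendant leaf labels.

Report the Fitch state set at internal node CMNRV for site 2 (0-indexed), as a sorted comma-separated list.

G

[col 0] CV: children C:{A}, V:{G} ∪→ {A,G}; cost 1
[col 0] CRV: children CV:{A,G}, R:{C} ∪→ {A,C,G}; cost 1
[col 0] CMRV: children CRV:{A,C,G}, M:{T} ∪→ {A,C,G,T}; cost 1
[col 0] CMNRV: children CMRV:{A,C,G,T}, N:{G} ∩→ {G}; cost 0
[col 1] CV: children C:{G}, V:{G} ∩→ {G}; cost 0
[col 1] CRV: children CV:{G}, R:{A} ∪→ {A,G}; cost 1
[col 1] CMRV: children CRV:{A,G}, M:{T} ∪→ {A,G,T}; cost 1
[col 1] CMNRV: children CMRV:{A,G,T}, N:{A} ∩→ {A}; cost 0
[col 2] CV: children C:{A}, V:{A} ∩→ {A}; cost 0
[col 2] CRV: children CV:{A}, R:{C} ∪→ {A,C}; cost 1
[col 2] CMRV: children CRV:{A,C}, M:{G} ∪→ {A,C,G}; cost 1
[col 2] CMNRV: children CMRV:{A,C,G}, N:{G} ∩→ {G}; cost 0
[col 3] CV: children C:{C}, V:{G} ∪→ {C,G}; cost 1
[col 3] CRV: children CV:{C,G}, R:{T} ∪→ {C,G,T}; cost 1
[col 3] CMRV: children CRV:{C,G,T}, M:{T} ∩→ {T}; cost 0
[col 3] CMNRV: children CMRV:{T}, N:{A} ∪→ {A,T}; cost 1
[col 4] CV: children C:{T}, V:{T} ∩→ {T}; cost 0
[col 4] CRV: children CV:{T}, R:{G} ∪→ {G,T}; cost 1
[col 4] CMRV: children CRV:{G,T}, M:{G} ∩→ {G}; cost 0
[col 4] CMNRV: children CMRV:{G}, N:{C} ∪→ {C,G}; cost 1
[col 5] CV: children C:{T}, V:{A} ∪→ {A,T}; cost 1
[col 5] CRV: children CV:{A,T}, R:{T} ∩→ {T}; cost 0
[col 5] CMRV: children CRV:{T}, M:{C} ∪→ {C,T}; cost 1
[col 5] CMNRV: children CMRV:{C,T}, N:{A} ∪→ {A,C,T}; cost 1
[col 6] CV: children C:{A}, V:{C} ∪→ {A,C}; cost 1
[col 6] CRV: children CV:{A,C}, R:{C} ∩→ {C}; cost 0
[col 6] CMRV: children CRV:{C}, M:{T} ∪→ {C,T}; cost 1
[col 6] CMNRV: children CMRV:{C,T}, N:{A} ∪→ {A,C,T}; cost 1
[col 7] CV: children C:{G}, V:{G} ∩→ {G}; cost 0
[col 7] CRV: children CV:{G}, R:{T} ∪→ {G,T}; cost 1
[col 7] CMRV: children CRV:{G,T}, M:{C} ∪→ {C,G,T}; cost 1
[col 7] CMNRV: children CMRV:{C,G,T}, N:{G} ∩→ {G}; cost 0
per-site changes: [3, 2, 2, 3, 2, 3, 3, 2]; total = 20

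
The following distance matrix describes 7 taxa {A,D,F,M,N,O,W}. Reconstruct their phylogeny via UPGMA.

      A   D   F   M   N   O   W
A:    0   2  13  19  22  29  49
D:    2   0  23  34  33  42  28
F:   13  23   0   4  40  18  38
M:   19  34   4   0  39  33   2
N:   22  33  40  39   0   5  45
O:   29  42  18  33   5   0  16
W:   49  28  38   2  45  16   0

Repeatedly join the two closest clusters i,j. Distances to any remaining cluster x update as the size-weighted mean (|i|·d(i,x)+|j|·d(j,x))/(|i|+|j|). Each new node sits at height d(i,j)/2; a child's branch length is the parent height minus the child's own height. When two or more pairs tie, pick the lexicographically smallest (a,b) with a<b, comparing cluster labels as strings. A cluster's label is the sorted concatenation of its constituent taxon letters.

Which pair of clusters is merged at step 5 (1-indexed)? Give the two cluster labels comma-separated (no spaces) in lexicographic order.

1. join A+D (d=2) ⇒ AD; edges |A|=1, |D|=1
  updated: d(AD,F)=18, d(AD,M)=53/2, d(AD,N)=55/2, d(AD,O)=71/2, d(AD,W)=77/2
2. join M+W (d=2) ⇒ MW; edges |M|=1, |W|=1
  updated: d(AD,MW)=65/2, d(F,MW)=21, d(MW,N)=42, d(MW,O)=49/2
3. join N+O (d=5) ⇒ NO; edges |N|=5/2, |O|=5/2
  updated: d(AD,NO)=63/2, d(F,NO)=29, d(MW,NO)=133/4
4. join AD+F (d=18) ⇒ ADF; edges |AD|=8, |F|=9
  updated: d(ADF,MW)=86/3, d(ADF,NO)=92/3
5. join ADF+MW (d=86/3) ⇒ ADFMW; edges |ADF|=16/3, |MW|=40/3
  updated: d(ADFMW,NO)=317/10
6. join ADFMW+NO (d=317/10) ⇒ ADFMNOW; edges |ADFMW|=91/60, |NO|=267/20
final tree: ((((A:1,D:1):8,F:9):16/3,(M:1,W:1):40/3):91/60,(N:5/2,O:5/2):267/20)
total length: 893/15

ADF,MW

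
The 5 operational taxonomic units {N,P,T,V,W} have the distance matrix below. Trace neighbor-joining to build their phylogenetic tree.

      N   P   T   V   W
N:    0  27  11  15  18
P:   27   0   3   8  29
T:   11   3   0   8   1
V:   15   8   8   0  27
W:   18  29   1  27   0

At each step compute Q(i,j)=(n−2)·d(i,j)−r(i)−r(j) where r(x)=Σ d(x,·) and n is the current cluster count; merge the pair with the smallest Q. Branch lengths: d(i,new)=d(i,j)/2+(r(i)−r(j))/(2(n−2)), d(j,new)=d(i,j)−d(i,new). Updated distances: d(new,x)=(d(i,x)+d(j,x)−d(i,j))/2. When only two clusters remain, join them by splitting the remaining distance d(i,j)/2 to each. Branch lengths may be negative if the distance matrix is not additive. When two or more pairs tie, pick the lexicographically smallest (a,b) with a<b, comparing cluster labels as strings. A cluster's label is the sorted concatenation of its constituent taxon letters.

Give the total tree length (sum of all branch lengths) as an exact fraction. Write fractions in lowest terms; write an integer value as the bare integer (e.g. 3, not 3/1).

step 1: merge (P,V) at d=8, Q=-101; branch lengths P→11/2, V→5/2; new cluster PV
  updated: d(N,PV)=17, d(PV,T)=3/2, d(PV,W)=24
step 2: merge (N,PV) at d=17, Q=-109/2; branch lengths N→75/8, PV→61/8; new cluster NPV
  updated: d(NPV,T)=-9/4, d(NPV,W)=25/2
step 3: merge (NPV,T) at d=-9/4, Q=-45/4; branch lengths NPV→37/8, T→-55/8; new cluster NPTV
  updated: d(NPTV,W)=63/8
step 4: merge (NPTV,W) at d=63/8; branch lengths NPTV→63/16, W→63/16; new cluster NPTVW
final tree: (((N:75/8,(P:11/2,V:5/2):61/8):37/8,T:-55/8):63/16,W:63/16)
total length: 245/8

245/8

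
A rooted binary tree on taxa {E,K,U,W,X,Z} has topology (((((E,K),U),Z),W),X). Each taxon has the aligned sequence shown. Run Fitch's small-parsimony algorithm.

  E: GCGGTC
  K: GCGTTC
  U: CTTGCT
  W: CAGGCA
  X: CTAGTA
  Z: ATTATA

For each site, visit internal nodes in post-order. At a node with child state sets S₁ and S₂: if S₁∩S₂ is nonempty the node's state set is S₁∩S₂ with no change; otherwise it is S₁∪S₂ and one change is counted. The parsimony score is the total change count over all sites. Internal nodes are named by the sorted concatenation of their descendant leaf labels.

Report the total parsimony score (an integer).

13

site 0, node EK: E={G} ∩ K={G} → {G} (+0)
site 0, node EKU: EK={G} ∪ U={C} → {C,G} (+1)
site 0, node EKUZ: EKU={C,G} ∪ Z={A} → {A,C,G} (+1)
site 0, node EKUWZ: EKUZ={A,C,G} ∩ W={C} → {C} (+0)
site 0, node EKUWXZ: EKUWZ={C} ∩ X={C} → {C} (+0)
site 1, node EK: E={C} ∩ K={C} → {C} (+0)
site 1, node EKU: EK={C} ∪ U={T} → {C,T} (+1)
site 1, node EKUZ: EKU={C,T} ∩ Z={T} → {T} (+0)
site 1, node EKUWZ: EKUZ={T} ∪ W={A} → {A,T} (+1)
site 1, node EKUWXZ: EKUWZ={A,T} ∩ X={T} → {T} (+0)
site 2, node EK: E={G} ∩ K={G} → {G} (+0)
site 2, node EKU: EK={G} ∪ U={T} → {G,T} (+1)
site 2, node EKUZ: EKU={G,T} ∩ Z={T} → {T} (+0)
site 2, node EKUWZ: EKUZ={T} ∪ W={G} → {G,T} (+1)
site 2, node EKUWXZ: EKUWZ={G,T} ∪ X={A} → {A,G,T} (+1)
site 3, node EK: E={G} ∪ K={T} → {G,T} (+1)
site 3, node EKU: EK={G,T} ∩ U={G} → {G} (+0)
site 3, node EKUZ: EKU={G} ∪ Z={A} → {A,G} (+1)
site 3, node EKUWZ: EKUZ={A,G} ∩ W={G} → {G} (+0)
site 3, node EKUWXZ: EKUWZ={G} ∩ X={G} → {G} (+0)
site 4, node EK: E={T} ∩ K={T} → {T} (+0)
site 4, node EKU: EK={T} ∪ U={C} → {C,T} (+1)
site 4, node EKUZ: EKU={C,T} ∩ Z={T} → {T} (+0)
site 4, node EKUWZ: EKUZ={T} ∪ W={C} → {C,T} (+1)
site 4, node EKUWXZ: EKUWZ={C,T} ∩ X={T} → {T} (+0)
site 5, node EK: E={C} ∩ K={C} → {C} (+0)
site 5, node EKU: EK={C} ∪ U={T} → {C,T} (+1)
site 5, node EKUZ: EKU={C,T} ∪ Z={A} → {A,C,T} (+1)
site 5, node EKUWZ: EKUZ={A,C,T} ∩ W={A} → {A} (+0)
site 5, node EKUWXZ: EKUWZ={A} ∩ X={A} → {A} (+0)
per-site changes: [2, 2, 3, 2, 2, 2]; total = 13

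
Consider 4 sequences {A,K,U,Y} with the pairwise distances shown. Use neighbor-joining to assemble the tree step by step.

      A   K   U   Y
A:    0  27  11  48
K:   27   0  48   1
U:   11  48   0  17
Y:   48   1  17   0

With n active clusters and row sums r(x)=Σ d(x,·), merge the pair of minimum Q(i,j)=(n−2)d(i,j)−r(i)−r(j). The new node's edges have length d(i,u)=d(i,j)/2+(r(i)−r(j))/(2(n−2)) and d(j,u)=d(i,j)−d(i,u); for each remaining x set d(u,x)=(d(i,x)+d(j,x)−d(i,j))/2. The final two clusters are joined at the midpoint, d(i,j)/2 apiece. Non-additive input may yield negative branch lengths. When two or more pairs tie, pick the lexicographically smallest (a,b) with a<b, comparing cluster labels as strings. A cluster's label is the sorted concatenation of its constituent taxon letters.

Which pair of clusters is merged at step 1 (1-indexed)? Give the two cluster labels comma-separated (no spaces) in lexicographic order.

A,U

iteration 1: select A,U (d=11, Q=-140); attach at lengths (8, 3); label the merged cluster AU
  updated: d(AU,K)=32, d(AU,Y)=27
iteration 2: select AU,K (d=32, Q=-60); attach at lengths (29, 3); label the merged cluster AKU
  updated: d(AKU,Y)=-2
iteration 3: select AKU,Y (d=-2); attach at lengths (-1, -1); label the merged cluster AKUY
final tree: (((A:8,U:3):29,K:3):-1,Y:-1)
total length: 41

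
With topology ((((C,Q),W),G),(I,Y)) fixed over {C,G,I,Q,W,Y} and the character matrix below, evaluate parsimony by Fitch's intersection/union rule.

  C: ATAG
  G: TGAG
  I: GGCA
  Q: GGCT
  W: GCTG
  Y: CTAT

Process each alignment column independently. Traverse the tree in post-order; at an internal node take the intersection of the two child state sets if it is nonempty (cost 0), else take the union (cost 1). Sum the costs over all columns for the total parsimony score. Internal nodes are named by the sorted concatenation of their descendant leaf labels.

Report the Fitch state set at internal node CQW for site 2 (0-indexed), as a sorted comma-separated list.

A,C,T

[col 0] CQ: children C:{A}, Q:{G} ∪→ {A,G}; cost 1
[col 0] CQW: children CQ:{A,G}, W:{G} ∩→ {G}; cost 0
[col 0] CGQW: children CQW:{G}, G:{T} ∪→ {G,T}; cost 1
[col 0] IY: children I:{G}, Y:{C} ∪→ {C,G}; cost 1
[col 0] CGIQWY: children CGQW:{G,T}, IY:{C,G} ∩→ {G}; cost 0
[col 1] CQ: children C:{T}, Q:{G} ∪→ {G,T}; cost 1
[col 1] CQW: children CQ:{G,T}, W:{C} ∪→ {C,G,T}; cost 1
[col 1] CGQW: children CQW:{C,G,T}, G:{G} ∩→ {G}; cost 0
[col 1] IY: children I:{G}, Y:{T} ∪→ {G,T}; cost 1
[col 1] CGIQWY: children CGQW:{G}, IY:{G,T} ∩→ {G}; cost 0
[col 2] CQ: children C:{A}, Q:{C} ∪→ {A,C}; cost 1
[col 2] CQW: children CQ:{A,C}, W:{T} ∪→ {A,C,T}; cost 1
[col 2] CGQW: children CQW:{A,C,T}, G:{A} ∩→ {A}; cost 0
[col 2] IY: children I:{C}, Y:{A} ∪→ {A,C}; cost 1
[col 2] CGIQWY: children CGQW:{A}, IY:{A,C} ∩→ {A}; cost 0
[col 3] CQ: children C:{G}, Q:{T} ∪→ {G,T}; cost 1
[col 3] CQW: children CQ:{G,T}, W:{G} ∩→ {G}; cost 0
[col 3] CGQW: children CQW:{G}, G:{G} ∩→ {G}; cost 0
[col 3] IY: children I:{A}, Y:{T} ∪→ {A,T}; cost 1
[col 3] CGIQWY: children CGQW:{G}, IY:{A,T} ∪→ {A,G,T}; cost 1
per-site changes: [3, 3, 3, 3]; total = 12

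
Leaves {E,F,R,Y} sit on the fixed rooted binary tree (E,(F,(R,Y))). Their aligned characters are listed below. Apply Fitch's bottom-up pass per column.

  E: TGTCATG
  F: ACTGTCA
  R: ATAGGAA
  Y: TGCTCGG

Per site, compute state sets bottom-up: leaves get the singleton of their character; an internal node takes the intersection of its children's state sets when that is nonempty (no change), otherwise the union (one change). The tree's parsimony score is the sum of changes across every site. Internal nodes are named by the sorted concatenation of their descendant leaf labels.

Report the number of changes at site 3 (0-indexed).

2

[col 0] RY: children R:{A}, Y:{T} ∪→ {A,T}; cost 1
[col 0] FRY: children F:{A}, RY:{A,T} ∩→ {A}; cost 0
[col 0] EFRY: children E:{T}, FRY:{A} ∪→ {A,T}; cost 1
[col 1] RY: children R:{T}, Y:{G} ∪→ {G,T}; cost 1
[col 1] FRY: children F:{C}, RY:{G,T} ∪→ {C,G,T}; cost 1
[col 1] EFRY: children E:{G}, FRY:{C,G,T} ∩→ {G}; cost 0
[col 2] RY: children R:{A}, Y:{C} ∪→ {A,C}; cost 1
[col 2] FRY: children F:{T}, RY:{A,C} ∪→ {A,C,T}; cost 1
[col 2] EFRY: children E:{T}, FRY:{A,C,T} ∩→ {T}; cost 0
[col 3] RY: children R:{G}, Y:{T} ∪→ {G,T}; cost 1
[col 3] FRY: children F:{G}, RY:{G,T} ∩→ {G}; cost 0
[col 3] EFRY: children E:{C}, FRY:{G} ∪→ {C,G}; cost 1
[col 4] RY: children R:{G}, Y:{C} ∪→ {C,G}; cost 1
[col 4] FRY: children F:{T}, RY:{C,G} ∪→ {C,G,T}; cost 1
[col 4] EFRY: children E:{A}, FRY:{C,G,T} ∪→ {A,C,G,T}; cost 1
[col 5] RY: children R:{A}, Y:{G} ∪→ {A,G}; cost 1
[col 5] FRY: children F:{C}, RY:{A,G} ∪→ {A,C,G}; cost 1
[col 5] EFRY: children E:{T}, FRY:{A,C,G} ∪→ {A,C,G,T}; cost 1
[col 6] RY: children R:{A}, Y:{G} ∪→ {A,G}; cost 1
[col 6] FRY: children F:{A}, RY:{A,G} ∩→ {A}; cost 0
[col 6] EFRY: children E:{G}, FRY:{A} ∪→ {A,G}; cost 1
per-site changes: [2, 2, 2, 2, 3, 3, 2]; total = 16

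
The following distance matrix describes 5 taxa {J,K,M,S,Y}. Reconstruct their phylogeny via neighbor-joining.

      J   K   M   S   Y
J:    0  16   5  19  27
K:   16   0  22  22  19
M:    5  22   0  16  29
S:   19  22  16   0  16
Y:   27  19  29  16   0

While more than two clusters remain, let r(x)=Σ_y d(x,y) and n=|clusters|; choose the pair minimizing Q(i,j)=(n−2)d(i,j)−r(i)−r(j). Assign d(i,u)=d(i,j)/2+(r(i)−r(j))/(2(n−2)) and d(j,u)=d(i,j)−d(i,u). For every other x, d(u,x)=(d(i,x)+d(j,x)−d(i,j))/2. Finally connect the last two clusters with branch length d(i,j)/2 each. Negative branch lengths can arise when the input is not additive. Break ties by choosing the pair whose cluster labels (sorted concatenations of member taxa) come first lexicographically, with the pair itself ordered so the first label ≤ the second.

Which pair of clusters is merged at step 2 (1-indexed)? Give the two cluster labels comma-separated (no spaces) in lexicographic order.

step 1: merge (J,M) at d=5, Q=-124; branch lengths J→5/3, M→10/3; new cluster JM
  updated: d(JM,K)=33/2, d(JM,S)=15, d(JM,Y)=51/2
step 2: merge (JM,K) at d=33/2, Q=-163/2; branch lengths JM→65/8, K→67/8; new cluster JKM
  updated: d(JKM,S)=41/4, d(JKM,Y)=14
step 3: merge (JKM,S) at d=41/4, Q=-161/4; branch lengths JKM→33/8, S→49/8; new cluster JKMS
  updated: d(JKMS,Y)=79/8
step 4: merge (JKMS,Y) at d=79/8; branch lengths JKMS→79/16, Y→79/16; new cluster JKMSY
final tree: ((((J:5/3,M:10/3):65/8,K:67/8):33/8,S:49/8):79/16,Y:79/16)
total length: 333/8

JM,K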